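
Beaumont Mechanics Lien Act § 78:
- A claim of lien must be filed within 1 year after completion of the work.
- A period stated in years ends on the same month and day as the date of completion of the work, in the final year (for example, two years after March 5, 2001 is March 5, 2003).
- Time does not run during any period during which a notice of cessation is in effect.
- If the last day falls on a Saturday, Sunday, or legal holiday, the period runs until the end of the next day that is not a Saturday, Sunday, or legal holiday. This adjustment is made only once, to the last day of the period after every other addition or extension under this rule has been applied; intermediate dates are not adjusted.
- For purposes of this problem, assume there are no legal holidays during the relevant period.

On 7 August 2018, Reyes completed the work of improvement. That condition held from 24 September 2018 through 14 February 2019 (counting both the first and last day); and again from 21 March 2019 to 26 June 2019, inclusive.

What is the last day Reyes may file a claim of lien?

1 year after 7 August 2018 is August 7, 2019.
From September 24, 2018 through February 14, 2019 inclusive is 144 days; tolling adds 144 days: August 7, 2019 + 144 days = December 29, 2019.
From March 21, 2019 through June 26, 2019 inclusive is 98 days; tolling adds 98 days: December 29, 2019 + 98 days = April 5, 2020.
April 5, 2020 is Sunday. The next qualifying day is April 6, 2020.

April 6, 2020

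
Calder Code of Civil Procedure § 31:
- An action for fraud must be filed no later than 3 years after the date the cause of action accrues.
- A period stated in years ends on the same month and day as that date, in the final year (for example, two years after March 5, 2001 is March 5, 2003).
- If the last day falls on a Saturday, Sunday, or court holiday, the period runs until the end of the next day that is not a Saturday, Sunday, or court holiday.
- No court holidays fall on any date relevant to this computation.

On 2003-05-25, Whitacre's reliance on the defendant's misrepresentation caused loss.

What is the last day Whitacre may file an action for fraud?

3 years after 2003-05-25 is May 25, 2006.
May 25, 2006 is a Thursday and not a court holiday, so no extension applies.

May 25, 2006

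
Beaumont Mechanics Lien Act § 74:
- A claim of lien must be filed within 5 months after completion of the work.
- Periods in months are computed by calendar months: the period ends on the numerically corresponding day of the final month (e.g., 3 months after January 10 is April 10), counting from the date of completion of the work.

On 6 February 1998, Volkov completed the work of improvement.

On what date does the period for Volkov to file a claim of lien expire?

5 months after 6 February 1998 is July 6, 1998.

July 6, 1998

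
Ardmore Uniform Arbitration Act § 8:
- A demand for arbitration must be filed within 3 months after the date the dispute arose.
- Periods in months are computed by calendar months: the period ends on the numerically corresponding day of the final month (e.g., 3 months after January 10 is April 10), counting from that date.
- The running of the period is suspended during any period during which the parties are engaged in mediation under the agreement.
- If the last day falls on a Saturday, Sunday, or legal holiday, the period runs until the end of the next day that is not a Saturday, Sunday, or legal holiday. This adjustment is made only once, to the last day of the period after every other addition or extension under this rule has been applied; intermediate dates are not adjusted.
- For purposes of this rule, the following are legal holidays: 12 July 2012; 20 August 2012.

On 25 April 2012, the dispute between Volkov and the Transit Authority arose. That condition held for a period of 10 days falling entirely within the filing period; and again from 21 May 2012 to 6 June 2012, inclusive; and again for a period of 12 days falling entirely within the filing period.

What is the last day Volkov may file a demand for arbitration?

3 months after 25 April 2012 is July 25, 2012.
Tolling adds 10 days: July 25, 2012 + 10 days = August 4, 2012.
From May 21, 2012 through June 6, 2012 inclusive is 17 days; tolling adds 17 days: August 4, 2012 + 17 days = August 21, 2012.
Tolling adds 12 days: August 21, 2012 + 12 days = September 2, 2012.
September 2, 2012 is Sunday. The next qualifying day is September 3, 2012.

September 3, 2012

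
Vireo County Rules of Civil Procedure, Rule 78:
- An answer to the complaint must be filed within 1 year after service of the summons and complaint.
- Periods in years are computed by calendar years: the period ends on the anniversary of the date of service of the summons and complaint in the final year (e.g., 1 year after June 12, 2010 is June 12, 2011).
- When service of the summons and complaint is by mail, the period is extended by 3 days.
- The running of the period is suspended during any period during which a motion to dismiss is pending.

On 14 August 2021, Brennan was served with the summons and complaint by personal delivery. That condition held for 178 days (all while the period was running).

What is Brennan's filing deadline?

1 year after 14 August 2021 is August 14, 2022.
Service was not by mail, so no mail extension applies.
Tolling adds 178 days: August 14, 2022 + 178 days = February 8, 2023.

February 8, 2023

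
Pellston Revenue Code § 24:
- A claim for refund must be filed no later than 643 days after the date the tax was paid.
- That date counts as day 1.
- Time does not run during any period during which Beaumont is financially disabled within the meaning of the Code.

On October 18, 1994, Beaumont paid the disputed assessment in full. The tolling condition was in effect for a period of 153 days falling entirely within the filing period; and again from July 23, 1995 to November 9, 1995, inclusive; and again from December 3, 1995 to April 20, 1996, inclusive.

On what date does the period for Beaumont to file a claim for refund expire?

Counting October 18, 1994 as day 1, day 643 is July 21, 1996.
Tolling adds 153 days: July 21, 1996 + 153 days = December 21, 1996.
From July 23, 1995 through November 9, 1995 inclusive is 110 days; tolling adds 110 days: December 21, 1996 + 110 days = April 10, 1997.
From December 3, 1995 through April 20, 1996 inclusive is 140 days; tolling adds 140 days: April 10, 1997 + 140 days = August 28, 1997.

August 28, 1997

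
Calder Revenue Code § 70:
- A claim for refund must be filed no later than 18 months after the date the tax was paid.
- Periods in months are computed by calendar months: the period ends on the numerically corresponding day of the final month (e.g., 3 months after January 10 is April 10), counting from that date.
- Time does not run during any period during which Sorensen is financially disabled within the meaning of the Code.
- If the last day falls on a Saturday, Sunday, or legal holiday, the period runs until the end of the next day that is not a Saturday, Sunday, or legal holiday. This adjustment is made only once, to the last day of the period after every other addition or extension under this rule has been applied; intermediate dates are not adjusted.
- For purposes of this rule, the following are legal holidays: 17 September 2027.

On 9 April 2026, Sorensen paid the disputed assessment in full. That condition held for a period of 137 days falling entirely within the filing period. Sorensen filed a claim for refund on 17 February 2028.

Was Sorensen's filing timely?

Yes

18 months after 9 April 2026 is October 9, 2027.
Tolling adds 137 days: October 9, 2027 + 137 days = February 23, 2028.
February 23, 2028 is a Wednesday and not a legal holiday, so no extension applies.
The deadline is February 23, 2028; the filing on February 17, 2028 is on or before that date.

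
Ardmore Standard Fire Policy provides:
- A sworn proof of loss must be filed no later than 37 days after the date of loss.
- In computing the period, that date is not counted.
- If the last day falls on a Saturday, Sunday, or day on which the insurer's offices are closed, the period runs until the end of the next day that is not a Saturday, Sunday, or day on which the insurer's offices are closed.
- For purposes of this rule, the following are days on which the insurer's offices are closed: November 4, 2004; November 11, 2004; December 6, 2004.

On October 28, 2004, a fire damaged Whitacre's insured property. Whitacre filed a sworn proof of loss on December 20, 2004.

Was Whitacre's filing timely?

No

37 days after October 28, 2004 is December 4, 2004.
December 4, 2004 is Saturday; December 5, 2004 is Sunday; December 6, 2004 is a listed holiday. The next qualifying day is December 7, 2004.
The deadline is December 7, 2004; the filing on December 20, 2004 is after that date.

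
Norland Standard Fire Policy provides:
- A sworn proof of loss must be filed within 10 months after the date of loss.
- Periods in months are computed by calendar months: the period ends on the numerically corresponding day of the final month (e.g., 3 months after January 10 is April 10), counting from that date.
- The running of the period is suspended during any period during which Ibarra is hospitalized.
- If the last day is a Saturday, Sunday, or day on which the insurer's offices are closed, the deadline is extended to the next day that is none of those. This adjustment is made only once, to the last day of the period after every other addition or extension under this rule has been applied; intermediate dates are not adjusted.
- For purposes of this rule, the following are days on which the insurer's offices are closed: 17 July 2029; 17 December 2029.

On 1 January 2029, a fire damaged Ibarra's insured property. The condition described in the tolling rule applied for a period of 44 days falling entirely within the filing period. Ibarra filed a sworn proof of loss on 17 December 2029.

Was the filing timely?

10 months after 1 January 2029 is November 1, 2029.
Tolling adds 44 days: November 1, 2029 + 44 days = December 15, 2029.
December 15, 2029 is Saturday; December 16, 2029 is Sunday; December 17, 2029 is a listed holiday. The next qualifying day is December 18, 2029.
The deadline is December 18, 2029; the filing on December 17, 2029 is on or before that date.

Yes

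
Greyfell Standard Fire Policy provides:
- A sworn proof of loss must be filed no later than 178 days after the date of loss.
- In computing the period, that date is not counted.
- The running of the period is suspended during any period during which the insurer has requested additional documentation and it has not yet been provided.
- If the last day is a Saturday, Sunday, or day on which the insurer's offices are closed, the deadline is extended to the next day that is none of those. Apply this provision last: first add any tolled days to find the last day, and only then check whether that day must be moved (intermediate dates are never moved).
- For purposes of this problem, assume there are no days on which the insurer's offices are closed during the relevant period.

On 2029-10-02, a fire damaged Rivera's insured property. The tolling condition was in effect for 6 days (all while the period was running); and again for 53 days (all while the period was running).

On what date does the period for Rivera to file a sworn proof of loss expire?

May 27, 2030

178 days after 2029-10-02 is March 29, 2030.
Tolling adds 6 days: March 29, 2030 + 6 days = April 4, 2030.
Tolling adds 53 days: April 4, 2030 + 53 days = May 27, 2030.
May 27, 2030 is a Monday and not a day on which the insurer's offices are closed, so no extension applies.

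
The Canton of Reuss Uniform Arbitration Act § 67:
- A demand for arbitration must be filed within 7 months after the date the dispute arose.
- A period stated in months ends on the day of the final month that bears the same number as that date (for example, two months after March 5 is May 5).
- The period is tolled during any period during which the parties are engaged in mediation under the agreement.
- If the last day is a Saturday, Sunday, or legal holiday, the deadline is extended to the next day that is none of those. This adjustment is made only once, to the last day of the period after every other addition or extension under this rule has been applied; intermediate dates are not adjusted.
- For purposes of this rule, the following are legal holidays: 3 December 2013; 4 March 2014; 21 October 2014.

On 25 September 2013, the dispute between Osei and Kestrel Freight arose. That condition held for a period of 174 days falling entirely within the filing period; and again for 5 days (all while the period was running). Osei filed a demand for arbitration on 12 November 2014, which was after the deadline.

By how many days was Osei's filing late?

7 months after 25 September 2013 is April 25, 2014.
Tolling adds 174 days: April 25, 2014 + 174 days = October 16, 2014.
Tolling adds 5 days: October 16, 2014 + 5 days = October 21, 2014.
October 21, 2014 is a listed holiday. The next qualifying day is October 22, 2014.
The deadline is October 22, 2014; from October 22, 2014 to November 12, 2014 is 21 days.

21 days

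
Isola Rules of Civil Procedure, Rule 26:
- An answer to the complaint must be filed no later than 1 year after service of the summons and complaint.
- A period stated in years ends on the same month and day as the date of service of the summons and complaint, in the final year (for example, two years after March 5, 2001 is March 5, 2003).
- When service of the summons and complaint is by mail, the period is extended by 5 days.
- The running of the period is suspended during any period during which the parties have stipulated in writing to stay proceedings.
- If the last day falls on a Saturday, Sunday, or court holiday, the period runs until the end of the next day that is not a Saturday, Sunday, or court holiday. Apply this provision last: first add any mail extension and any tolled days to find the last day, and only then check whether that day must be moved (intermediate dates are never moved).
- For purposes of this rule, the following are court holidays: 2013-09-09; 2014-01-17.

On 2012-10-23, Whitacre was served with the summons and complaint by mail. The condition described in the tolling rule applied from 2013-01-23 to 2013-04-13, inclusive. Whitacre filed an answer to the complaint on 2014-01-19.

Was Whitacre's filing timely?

Yes

1 year after 2012-10-23 is October 23, 2013.
Service was by mail, adding 5 days: October 23, 2013 + 5 days = October 28, 2013.
From January 23, 2013 through April 13, 2013 inclusive is 81 days; tolling adds 81 days: October 28, 2013 + 81 days = January 17, 2014.
January 17, 2014 is a listed holiday; January 18, 2014 is Saturday; January 19, 2014 is Sunday. The next qualifying day is January 20, 2014.
The deadline is January 20, 2014; the filing on January 19, 2014 is on or before that date.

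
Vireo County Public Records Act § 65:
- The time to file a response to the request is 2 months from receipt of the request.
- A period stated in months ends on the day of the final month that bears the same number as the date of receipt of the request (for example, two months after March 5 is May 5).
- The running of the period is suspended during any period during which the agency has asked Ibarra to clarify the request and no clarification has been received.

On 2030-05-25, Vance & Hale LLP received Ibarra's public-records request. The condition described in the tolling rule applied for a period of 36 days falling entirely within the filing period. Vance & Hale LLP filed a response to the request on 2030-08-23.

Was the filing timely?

Yes

2 months after 2030-05-25 is July 25, 2030.
Tolling adds 36 days: July 25, 2030 + 36 days = August 30, 2030.
The deadline is August 30, 2030; the filing on August 23, 2030 is on or before that date.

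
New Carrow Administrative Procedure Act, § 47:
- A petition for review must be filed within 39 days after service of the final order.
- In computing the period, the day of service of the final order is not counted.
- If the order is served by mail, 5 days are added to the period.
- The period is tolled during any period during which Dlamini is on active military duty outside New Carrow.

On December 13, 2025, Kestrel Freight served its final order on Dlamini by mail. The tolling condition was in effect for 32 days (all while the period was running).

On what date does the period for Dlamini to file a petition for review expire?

39 days after December 13, 2025 is January 21, 2026.
Service was by mail, adding 5 days: January 21, 2026 + 5 days = January 26, 2026.
Tolling adds 32 days: January 26, 2026 + 32 days = February 27, 2026.

February 27, 2026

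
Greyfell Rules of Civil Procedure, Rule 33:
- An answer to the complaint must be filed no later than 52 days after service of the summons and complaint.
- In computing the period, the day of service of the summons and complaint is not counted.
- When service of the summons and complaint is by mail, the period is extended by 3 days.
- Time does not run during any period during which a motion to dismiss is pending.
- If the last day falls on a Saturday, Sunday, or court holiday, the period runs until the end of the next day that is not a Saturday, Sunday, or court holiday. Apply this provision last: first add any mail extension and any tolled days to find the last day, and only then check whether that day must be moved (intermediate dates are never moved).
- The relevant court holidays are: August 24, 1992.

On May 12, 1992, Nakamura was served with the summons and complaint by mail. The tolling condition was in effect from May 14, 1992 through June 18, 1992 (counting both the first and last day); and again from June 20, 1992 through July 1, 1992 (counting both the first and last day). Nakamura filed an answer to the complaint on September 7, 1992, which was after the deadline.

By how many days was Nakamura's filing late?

52 days after May 12, 1992 is July 3, 1992.
Service was by mail, adding 3 days: July 3, 1992 + 3 days = July 6, 1992.
From May 14, 1992 through June 18, 1992 inclusive is 36 days; tolling adds 36 days: July 6, 1992 + 36 days = August 11, 1992.
From June 20, 1992 through July 1, 1992 inclusive is 12 days; tolling adds 12 days: August 11, 1992 + 12 days = August 23, 1992.
August 23, 1992 is Sunday; August 24, 1992 is a listed holiday. The next qualifying day is August 25, 1992.
The deadline is August 25, 1992; from August 25, 1992 to September 7, 1992 is 13 days.

13 days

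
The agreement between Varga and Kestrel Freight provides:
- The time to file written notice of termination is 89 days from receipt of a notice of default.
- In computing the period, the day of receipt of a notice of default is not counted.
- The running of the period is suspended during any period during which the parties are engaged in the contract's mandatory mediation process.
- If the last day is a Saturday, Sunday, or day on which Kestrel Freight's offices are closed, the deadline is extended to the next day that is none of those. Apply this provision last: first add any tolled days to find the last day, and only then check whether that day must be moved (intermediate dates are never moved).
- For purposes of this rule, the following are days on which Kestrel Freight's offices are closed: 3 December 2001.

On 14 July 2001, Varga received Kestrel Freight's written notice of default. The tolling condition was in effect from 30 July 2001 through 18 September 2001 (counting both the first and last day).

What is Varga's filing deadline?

89 days after 14 July 2001 is October 11, 2001.
From July 30, 2001 through September 18, 2001 inclusive is 51 days; tolling adds 51 days: October 11, 2001 + 51 days = December 1, 2001.
December 1, 2001 is Saturday; December 2, 2001 is Sunday; December 3, 2001 is a listed holiday. The next qualifying day is December 4, 2001.

December 4, 2001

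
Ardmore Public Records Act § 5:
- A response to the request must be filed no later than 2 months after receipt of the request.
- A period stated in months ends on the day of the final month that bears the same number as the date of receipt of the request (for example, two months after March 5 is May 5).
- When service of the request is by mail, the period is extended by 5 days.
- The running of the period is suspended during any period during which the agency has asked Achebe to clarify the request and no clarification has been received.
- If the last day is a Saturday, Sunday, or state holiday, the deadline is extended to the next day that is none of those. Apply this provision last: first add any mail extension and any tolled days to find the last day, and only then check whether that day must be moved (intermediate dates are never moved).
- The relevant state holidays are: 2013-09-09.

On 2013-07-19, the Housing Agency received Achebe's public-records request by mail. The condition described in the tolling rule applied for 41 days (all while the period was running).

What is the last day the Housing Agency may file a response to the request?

November 4, 2013

2 months after 2013-07-19 is September 19, 2013.
Service was by mail, adding 5 days: September 19, 2013 + 5 days = September 24, 2013.
Tolling adds 41 days: September 24, 2013 + 41 days = November 4, 2013.
November 4, 2013 is a Monday and not a state holiday, so no extension applies.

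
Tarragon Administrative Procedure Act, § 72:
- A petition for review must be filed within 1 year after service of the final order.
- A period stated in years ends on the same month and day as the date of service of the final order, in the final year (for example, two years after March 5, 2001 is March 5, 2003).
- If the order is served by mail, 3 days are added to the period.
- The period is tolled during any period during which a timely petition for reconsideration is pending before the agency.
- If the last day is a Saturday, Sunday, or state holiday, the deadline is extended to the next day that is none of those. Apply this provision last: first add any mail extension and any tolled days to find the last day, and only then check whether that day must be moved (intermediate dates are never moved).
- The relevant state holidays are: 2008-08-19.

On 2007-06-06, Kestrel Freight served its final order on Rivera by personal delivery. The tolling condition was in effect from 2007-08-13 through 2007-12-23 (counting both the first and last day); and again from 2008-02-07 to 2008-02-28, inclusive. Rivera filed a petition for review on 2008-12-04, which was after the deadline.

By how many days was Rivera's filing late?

1 year after 2007-06-06 is June 6, 2008.
Service was not by mail, so no mail extension applies.
From August 13, 2007 through December 23, 2007 inclusive is 133 days; tolling adds 133 days: June 6, 2008 + 133 days = October 17, 2008.
From February 7, 2008 through February 28, 2008 inclusive is 22 days; tolling adds 22 days: October 17, 2008 + 22 days = November 8, 2008.
November 8, 2008 is Saturday; November 9, 2008 is Sunday. The next qualifying day is November 10, 2008.
The deadline is November 10, 2008; from November 10, 2008 to December 4, 2008 is 24 days.

24 days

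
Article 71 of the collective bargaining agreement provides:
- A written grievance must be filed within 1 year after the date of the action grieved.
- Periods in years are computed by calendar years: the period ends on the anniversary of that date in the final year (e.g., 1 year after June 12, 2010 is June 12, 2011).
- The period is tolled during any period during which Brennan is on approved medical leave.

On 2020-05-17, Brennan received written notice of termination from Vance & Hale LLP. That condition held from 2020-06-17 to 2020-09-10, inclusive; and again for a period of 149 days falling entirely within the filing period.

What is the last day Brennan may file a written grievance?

January 7, 2022

1 year after 2020-05-17 is May 17, 2021.
From June 17, 2020 through September 10, 2020 inclusive is 86 days; tolling adds 86 days: May 17, 2021 + 86 days = August 11, 2021.
Tolling adds 149 days: August 11, 2021 + 149 days = January 7, 2022.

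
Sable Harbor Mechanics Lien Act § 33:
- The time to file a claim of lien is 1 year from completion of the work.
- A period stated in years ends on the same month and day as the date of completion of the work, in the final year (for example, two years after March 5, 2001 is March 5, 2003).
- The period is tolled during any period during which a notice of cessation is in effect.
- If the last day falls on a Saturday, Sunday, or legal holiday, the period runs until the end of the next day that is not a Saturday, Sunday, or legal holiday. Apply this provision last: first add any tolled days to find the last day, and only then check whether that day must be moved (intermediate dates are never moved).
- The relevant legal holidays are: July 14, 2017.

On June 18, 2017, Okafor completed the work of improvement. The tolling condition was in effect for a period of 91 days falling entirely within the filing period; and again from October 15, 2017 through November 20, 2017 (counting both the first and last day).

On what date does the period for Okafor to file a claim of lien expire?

October 24, 2018

1 year after June 18, 2017 is June 18, 2018.
Tolling adds 91 days: June 18, 2018 + 91 days = September 17, 2018.
From October 15, 2017 through November 20, 2017 inclusive is 37 days; tolling adds 37 days: September 17, 2018 + 37 days = October 24, 2018.
October 24, 2018 is a Wednesday and not a legal holiday, so no extension applies.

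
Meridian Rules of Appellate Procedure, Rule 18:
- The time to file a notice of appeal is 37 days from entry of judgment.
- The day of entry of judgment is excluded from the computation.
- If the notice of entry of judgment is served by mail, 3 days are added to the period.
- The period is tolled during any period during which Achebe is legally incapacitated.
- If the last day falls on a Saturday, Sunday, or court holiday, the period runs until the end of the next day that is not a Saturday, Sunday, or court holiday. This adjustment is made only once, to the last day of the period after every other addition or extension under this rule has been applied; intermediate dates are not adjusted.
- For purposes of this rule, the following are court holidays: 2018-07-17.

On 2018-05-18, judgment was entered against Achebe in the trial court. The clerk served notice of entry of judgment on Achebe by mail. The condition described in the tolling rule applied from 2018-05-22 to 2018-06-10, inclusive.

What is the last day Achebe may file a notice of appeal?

July 18, 2018

37 days after 2018-05-18 is June 24, 2018.
Service was by mail, adding 3 days: June 24, 2018 + 3 days = June 27, 2018.
From May 22, 2018 through June 10, 2018 inclusive is 20 days; tolling adds 20 days: June 27, 2018 + 20 days = July 17, 2018.
July 17, 2018 is a listed holiday. The next qualifying day is July 18, 2018.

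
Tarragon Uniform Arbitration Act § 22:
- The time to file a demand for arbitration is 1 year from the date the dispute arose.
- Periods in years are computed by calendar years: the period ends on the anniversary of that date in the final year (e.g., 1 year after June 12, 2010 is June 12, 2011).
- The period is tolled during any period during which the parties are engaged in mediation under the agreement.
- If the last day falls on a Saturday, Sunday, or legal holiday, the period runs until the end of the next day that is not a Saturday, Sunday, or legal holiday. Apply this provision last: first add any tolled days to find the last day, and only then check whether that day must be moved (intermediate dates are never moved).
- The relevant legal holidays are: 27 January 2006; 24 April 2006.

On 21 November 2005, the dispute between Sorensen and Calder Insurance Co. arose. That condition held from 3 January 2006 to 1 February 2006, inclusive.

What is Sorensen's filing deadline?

December 21, 2006

1 year after 21 November 2005 is November 21, 2006.
From January 3, 2006 through February 1, 2006 inclusive is 30 days; tolling adds 30 days: November 21, 2006 + 30 days = December 21, 2006.
December 21, 2006 is a Thursday and not a legal holiday, so no extension applies.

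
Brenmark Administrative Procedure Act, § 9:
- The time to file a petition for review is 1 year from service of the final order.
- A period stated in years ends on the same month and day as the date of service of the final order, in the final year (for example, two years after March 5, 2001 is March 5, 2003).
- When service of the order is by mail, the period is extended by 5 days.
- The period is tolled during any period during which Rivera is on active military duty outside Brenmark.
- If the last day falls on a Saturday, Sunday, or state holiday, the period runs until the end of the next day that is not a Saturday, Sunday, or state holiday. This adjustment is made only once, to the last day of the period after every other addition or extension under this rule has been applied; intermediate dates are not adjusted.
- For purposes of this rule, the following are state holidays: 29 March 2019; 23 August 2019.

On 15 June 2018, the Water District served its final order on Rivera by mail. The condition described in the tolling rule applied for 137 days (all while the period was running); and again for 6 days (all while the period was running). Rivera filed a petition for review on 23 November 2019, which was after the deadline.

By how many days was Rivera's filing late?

1 year after 15 June 2018 is June 15, 2019.
Service was by mail, adding 5 days: June 15, 2019 + 5 days = June 20, 2019.
Tolling adds 137 days: June 20, 2019 + 137 days = November 4, 2019.
Tolling adds 6 days: November 4, 2019 + 6 days = November 10, 2019.
November 10, 2019 is Sunday. The next qualifying day is November 11, 2019.
The deadline is November 11, 2019; from November 11, 2019 to November 23, 2019 is 12 days.

12 days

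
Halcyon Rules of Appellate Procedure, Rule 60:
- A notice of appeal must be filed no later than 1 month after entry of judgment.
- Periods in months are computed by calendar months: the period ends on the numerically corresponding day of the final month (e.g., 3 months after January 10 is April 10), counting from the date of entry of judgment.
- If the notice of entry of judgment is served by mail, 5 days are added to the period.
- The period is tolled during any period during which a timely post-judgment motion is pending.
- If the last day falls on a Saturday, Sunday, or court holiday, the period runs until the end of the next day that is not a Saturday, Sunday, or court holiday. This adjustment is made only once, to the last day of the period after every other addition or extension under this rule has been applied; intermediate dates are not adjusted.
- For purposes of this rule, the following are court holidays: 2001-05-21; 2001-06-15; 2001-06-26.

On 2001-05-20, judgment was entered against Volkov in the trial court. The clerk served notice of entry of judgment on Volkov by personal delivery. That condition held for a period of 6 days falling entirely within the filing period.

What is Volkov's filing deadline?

1 month after 2001-05-20 is June 20, 2001.
Service was not by mail, so no mail extension applies.
Tolling adds 6 days: June 20, 2001 + 6 days = June 26, 2001.
June 26, 2001 is a listed holiday. The next qualifying day is June 27, 2001.

June 27, 2001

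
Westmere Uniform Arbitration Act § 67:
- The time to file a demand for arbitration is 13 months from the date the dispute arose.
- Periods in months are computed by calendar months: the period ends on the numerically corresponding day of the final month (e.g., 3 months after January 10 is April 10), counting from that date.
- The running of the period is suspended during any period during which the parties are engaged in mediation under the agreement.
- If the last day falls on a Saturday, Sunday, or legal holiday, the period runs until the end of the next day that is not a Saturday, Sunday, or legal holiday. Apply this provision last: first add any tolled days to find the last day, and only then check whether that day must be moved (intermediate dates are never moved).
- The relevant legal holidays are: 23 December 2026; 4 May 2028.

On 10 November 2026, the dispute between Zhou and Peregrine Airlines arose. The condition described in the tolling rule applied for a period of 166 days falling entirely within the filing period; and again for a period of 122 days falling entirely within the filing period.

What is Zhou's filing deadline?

13 months after 10 November 2026 is December 10, 2027.
Tolling adds 166 days: December 10, 2027 + 166 days = May 24, 2028.
Tolling adds 122 days: May 24, 2028 + 122 days = September 23, 2028.
September 23, 2028 is Saturday; September 24, 2028 is Sunday. The next qualifying day is September 25, 2028.

September 25, 2028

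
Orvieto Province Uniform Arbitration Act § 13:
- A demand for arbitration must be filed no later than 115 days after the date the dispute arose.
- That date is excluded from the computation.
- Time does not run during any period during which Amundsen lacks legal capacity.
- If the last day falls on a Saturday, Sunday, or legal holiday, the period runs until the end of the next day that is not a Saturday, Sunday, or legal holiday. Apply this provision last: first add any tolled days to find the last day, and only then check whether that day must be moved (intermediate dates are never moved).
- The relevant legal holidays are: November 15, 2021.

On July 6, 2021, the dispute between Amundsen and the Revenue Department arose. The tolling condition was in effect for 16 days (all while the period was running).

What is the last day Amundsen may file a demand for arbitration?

November 16, 2021

115 days after July 6, 2021 is October 29, 2021.
Tolling adds 16 days: October 29, 2021 + 16 days = November 14, 2021.
November 14, 2021 is Sunday; November 15, 2021 is a listed holiday. The next qualifying day is November 16, 2021.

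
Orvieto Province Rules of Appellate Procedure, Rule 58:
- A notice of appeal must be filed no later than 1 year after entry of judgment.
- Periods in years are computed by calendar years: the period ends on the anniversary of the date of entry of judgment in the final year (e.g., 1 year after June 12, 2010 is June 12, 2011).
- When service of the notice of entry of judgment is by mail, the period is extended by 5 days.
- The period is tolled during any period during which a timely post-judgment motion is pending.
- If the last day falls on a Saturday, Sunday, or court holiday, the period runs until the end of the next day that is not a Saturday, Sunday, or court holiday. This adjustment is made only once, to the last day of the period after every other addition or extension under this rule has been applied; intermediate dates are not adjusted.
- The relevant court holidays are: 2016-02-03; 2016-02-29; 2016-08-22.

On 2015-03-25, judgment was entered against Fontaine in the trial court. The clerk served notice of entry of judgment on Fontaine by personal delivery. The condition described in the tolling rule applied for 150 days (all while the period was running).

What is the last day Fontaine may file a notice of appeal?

1 year after 2015-03-25 is March 25, 2016.
Service was not by mail, so no mail extension applies.
Tolling adds 150 days: March 25, 2016 + 150 days = August 22, 2016.
August 22, 2016 is a listed holiday. The next qualifying day is August 23, 2016.

August 23, 2016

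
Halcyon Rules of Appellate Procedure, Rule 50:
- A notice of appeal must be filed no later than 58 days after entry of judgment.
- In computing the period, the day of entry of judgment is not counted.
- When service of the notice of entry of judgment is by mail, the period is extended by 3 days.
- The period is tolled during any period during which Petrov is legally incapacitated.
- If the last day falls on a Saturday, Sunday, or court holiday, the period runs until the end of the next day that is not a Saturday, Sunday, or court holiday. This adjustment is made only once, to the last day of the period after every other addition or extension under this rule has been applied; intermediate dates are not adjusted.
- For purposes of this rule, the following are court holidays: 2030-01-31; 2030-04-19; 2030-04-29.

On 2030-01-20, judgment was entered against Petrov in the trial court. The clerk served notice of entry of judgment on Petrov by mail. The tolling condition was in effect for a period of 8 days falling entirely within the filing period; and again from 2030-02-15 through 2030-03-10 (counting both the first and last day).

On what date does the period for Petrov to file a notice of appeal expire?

58 days after 2030-01-20 is March 19, 2030.
Service was by mail, adding 3 days: March 19, 2030 + 3 days = March 22, 2030.
Tolling adds 8 days: March 22, 2030 + 8 days = March 30, 2030.
From February 15, 2030 through March 10, 2030 inclusive is 24 days; tolling adds 24 days: March 30, 2030 + 24 days = April 23, 2030.
April 23, 2030 is a Tuesday and not a court holiday, so no extension applies.

April 23, 2030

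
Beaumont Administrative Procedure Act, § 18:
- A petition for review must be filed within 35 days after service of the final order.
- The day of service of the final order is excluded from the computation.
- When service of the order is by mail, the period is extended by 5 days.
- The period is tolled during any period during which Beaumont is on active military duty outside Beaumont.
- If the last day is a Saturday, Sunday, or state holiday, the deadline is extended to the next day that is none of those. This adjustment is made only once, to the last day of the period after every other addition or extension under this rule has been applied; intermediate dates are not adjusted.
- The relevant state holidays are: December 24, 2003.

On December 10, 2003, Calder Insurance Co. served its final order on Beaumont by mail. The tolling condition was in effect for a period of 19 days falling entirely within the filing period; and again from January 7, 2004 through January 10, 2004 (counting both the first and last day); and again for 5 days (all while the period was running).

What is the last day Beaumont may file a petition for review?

February 16, 2004

35 days after December 10, 2003 is January 14, 2004.
Service was by mail, adding 5 days: January 14, 2004 + 5 days = January 19, 2004.
Tolling adds 19 days: January 19, 2004 + 19 days = February 7, 2004.
From January 7, 2004 through January 10, 2004 inclusive is 4 days; tolling adds 4 days: February 7, 2004 + 4 days = February 11, 2004.
Tolling adds 5 days: February 11, 2004 + 5 days = February 16, 2004.
February 16, 2004 is a Monday and not a state holiday, so no extension applies.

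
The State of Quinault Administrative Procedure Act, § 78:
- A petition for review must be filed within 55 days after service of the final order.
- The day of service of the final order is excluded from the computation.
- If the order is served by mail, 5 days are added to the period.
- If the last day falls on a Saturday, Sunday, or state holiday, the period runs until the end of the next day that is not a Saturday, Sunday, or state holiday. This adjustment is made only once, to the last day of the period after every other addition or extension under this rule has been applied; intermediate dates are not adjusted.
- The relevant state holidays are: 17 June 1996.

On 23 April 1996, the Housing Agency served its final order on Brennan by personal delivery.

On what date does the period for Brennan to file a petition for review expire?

55 days after 23 April 1996 is June 17, 1996.
Service was not by mail, so no mail extension applies.
June 17, 1996 is a listed holiday. The next qualifying day is June 18, 1996.

June 18, 1996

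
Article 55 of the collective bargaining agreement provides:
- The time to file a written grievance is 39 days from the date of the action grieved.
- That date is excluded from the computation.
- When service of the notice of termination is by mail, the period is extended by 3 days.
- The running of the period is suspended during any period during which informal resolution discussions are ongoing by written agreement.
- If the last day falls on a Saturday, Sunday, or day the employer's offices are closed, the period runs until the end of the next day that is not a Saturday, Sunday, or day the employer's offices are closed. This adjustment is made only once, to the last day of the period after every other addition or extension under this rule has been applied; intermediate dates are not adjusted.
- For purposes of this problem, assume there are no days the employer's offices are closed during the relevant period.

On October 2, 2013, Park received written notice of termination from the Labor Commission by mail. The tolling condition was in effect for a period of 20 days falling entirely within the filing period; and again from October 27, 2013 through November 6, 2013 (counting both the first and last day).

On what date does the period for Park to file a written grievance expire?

39 days after October 2, 2013 is November 10, 2013.
Service was by mail, adding 3 days: November 10, 2013 + 3 days = November 13, 2013.
Tolling adds 20 days: November 13, 2013 + 20 days = December 3, 2013.
From October 27, 2013 through November 6, 2013 inclusive is 11 days; tolling adds 11 days: December 3, 2013 + 11 days = December 14, 2013.
December 14, 2013 is Saturday; December 15, 2013 is Sunday. The next qualifying day is December 16, 2013.

December 16, 2013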